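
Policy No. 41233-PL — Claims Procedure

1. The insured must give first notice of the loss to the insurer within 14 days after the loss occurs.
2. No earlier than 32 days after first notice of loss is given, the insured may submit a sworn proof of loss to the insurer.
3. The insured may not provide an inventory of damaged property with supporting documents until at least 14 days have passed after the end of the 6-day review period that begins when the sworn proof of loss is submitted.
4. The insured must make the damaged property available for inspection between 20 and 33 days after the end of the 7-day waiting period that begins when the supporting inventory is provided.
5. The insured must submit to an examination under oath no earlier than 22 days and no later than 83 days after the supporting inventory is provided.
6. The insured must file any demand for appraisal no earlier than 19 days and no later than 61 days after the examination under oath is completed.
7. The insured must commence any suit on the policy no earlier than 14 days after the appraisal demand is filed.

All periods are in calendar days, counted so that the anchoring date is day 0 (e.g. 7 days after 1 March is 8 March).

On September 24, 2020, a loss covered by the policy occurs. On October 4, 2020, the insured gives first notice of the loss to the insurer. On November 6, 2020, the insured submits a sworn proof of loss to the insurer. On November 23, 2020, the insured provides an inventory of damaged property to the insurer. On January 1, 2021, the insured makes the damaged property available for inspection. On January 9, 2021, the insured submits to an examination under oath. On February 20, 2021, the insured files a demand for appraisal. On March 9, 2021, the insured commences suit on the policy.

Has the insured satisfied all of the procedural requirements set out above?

No

Step 1: 14 days after September 24, 2020 (when the loss occurs) is October 8, 2020; October 4, 2020 is within that limit.
Step 2: the earliest permitted date is 32 days after October 4, 2020 (when first notice of loss is given), i.e. November 5, 2020; done November 6, 2020 — permitted.
Step 3: the earliest permitted date is 14 days after November 12, 2020 (end of the 6-day review period, which began when the sworn proof of loss is submitted on November 6, 2020), i.e. November 26, 2020; acted on November 23, 2020, 3 days prematurely.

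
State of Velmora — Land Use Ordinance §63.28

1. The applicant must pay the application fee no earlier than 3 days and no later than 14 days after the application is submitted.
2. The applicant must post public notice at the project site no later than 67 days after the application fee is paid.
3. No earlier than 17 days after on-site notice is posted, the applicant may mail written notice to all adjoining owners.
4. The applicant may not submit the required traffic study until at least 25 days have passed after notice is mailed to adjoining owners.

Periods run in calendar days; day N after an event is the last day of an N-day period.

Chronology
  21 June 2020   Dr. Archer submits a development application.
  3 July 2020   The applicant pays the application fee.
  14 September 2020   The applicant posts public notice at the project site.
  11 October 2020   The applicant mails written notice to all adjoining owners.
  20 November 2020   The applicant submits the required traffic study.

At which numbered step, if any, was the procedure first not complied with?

Step 1: the window is 3–14 days after 21 June 2020 (when the application is submitted), so 24 June 2020 through 5 July 2020; done 3 July 2020 — within the window.
Step 2: 67 days after 3 July 2020 (when the application fee is paid) is 8 September 2020; not done until 14 September 2020, 6 days after the deadline.
The procedure was therefore not followed at step 2.

Step 2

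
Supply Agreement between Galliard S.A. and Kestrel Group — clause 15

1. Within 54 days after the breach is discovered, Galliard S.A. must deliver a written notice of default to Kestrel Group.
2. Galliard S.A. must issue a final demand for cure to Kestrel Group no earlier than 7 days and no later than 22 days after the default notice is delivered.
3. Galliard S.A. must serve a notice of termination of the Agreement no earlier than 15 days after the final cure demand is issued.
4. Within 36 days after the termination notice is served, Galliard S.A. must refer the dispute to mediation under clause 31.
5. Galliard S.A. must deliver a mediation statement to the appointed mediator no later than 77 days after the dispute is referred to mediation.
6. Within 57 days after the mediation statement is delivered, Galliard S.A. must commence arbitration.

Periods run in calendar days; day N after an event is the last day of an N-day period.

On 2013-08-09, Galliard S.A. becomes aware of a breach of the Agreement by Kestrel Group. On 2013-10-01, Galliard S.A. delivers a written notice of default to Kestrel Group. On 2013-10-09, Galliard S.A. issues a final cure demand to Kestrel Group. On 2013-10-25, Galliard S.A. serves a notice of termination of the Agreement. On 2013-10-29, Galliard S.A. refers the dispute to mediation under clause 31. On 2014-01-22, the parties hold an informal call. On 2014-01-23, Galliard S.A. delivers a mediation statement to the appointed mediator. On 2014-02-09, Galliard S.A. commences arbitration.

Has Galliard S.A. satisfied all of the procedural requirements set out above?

Step 1 — counting 54 days from 2013-08-09 (when the breach is discovered) gives a deadline of 2013-10-02; completed 2013-10-01, before the deadline.
Step 2 — 7 and 22 days from 2013-10-01 (when the default notice is delivered) are 2013-10-08 and 2013-10-23 respectively; done 2013-10-09 — within the window.
Step 3 — must wait 15 days from 2013-10-09 (when the final cure demand is issued), so not before 2013-10-24; done 2013-10-25, after the minimum wait.
Step 4 — counting 36 days from 2013-10-25 (when the termination notice is served) gives a deadline of 2013-11-30; completed 2013-10-29, before the deadline.
Step 5 — counting 77 days from 2013-10-29 (when the dispute is referred to mediation) gives a deadline of 2014-01-14; done 2014-01-23 — 9 days late.
Later steps need not be reached.

No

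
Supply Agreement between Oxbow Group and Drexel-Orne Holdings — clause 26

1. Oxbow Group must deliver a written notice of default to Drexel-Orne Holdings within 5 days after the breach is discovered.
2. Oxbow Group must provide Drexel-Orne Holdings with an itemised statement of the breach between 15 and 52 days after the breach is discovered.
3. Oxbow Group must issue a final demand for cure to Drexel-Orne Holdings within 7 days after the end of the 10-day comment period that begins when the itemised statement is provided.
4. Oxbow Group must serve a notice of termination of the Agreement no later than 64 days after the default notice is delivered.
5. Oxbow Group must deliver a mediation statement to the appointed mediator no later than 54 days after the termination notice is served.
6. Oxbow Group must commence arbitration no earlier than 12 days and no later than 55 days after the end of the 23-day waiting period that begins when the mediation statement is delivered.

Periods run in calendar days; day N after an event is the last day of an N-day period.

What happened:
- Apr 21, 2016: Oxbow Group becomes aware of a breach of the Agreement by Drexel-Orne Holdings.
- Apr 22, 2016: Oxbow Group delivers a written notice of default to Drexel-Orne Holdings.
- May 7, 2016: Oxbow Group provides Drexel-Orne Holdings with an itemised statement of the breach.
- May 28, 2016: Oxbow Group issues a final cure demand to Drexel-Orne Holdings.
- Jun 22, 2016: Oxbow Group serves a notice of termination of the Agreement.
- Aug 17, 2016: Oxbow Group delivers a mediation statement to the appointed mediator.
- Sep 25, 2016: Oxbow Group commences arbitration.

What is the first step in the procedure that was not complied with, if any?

Step 3

Step 1: 5 days after Apr 21, 2016 (when the breach is discovered) is Apr 26, 2016; completed Apr 22, 2016, before the deadline.
Step 2: the window is 15–52 days after Apr 21, 2016 (when the breach is discovered), so May 6, 2016 through Jun 12, 2016; done May 7, 2016, which is between those dates.
Step 3: 7 days after May 17, 2016 (end of the 10-day comment period, which began when the itemised statement is provided on May 7, 2016) is May 24, 2016; not done until May 28, 2016, 4 days after the deadline.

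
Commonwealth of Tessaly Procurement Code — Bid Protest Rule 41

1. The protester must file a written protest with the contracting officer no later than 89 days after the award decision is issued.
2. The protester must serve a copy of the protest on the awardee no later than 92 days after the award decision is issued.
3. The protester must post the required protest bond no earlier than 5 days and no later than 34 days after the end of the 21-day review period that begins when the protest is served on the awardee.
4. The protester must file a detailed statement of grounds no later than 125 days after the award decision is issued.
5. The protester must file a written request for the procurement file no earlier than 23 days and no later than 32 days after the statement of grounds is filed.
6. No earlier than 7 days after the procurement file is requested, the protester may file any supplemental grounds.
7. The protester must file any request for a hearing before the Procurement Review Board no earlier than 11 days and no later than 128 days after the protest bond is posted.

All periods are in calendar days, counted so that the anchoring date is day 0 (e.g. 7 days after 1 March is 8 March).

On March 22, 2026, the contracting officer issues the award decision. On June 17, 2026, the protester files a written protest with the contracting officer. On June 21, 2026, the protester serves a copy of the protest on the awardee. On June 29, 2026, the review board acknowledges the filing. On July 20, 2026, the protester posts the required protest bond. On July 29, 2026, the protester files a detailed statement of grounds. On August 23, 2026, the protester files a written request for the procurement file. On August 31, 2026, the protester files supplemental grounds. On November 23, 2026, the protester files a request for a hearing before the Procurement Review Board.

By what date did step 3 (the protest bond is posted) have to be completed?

August 15, 2026

The protest is served on the awardee on June 21, 2026; the 21-day review period therefore ends July 12, 2026, and step 3 runs from that date. The window is 5–34 days after July 12, 2026; it closes on August 15, 2026.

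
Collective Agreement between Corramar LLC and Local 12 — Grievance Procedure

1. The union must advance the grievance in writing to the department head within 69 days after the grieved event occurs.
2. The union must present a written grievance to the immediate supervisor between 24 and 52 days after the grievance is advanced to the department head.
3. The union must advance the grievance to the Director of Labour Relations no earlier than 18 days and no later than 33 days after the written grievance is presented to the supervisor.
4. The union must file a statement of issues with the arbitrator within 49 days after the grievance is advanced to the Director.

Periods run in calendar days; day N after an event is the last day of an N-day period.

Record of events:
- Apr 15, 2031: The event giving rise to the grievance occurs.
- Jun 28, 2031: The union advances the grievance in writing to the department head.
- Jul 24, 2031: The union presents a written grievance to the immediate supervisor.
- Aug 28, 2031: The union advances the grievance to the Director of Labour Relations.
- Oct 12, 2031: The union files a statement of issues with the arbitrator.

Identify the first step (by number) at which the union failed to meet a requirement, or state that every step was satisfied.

Step 1

(1) due by Apr 15, 2031 + 69 days = Jun 23, 2031; Jun 28, 2031 misses that deadline by 5 days.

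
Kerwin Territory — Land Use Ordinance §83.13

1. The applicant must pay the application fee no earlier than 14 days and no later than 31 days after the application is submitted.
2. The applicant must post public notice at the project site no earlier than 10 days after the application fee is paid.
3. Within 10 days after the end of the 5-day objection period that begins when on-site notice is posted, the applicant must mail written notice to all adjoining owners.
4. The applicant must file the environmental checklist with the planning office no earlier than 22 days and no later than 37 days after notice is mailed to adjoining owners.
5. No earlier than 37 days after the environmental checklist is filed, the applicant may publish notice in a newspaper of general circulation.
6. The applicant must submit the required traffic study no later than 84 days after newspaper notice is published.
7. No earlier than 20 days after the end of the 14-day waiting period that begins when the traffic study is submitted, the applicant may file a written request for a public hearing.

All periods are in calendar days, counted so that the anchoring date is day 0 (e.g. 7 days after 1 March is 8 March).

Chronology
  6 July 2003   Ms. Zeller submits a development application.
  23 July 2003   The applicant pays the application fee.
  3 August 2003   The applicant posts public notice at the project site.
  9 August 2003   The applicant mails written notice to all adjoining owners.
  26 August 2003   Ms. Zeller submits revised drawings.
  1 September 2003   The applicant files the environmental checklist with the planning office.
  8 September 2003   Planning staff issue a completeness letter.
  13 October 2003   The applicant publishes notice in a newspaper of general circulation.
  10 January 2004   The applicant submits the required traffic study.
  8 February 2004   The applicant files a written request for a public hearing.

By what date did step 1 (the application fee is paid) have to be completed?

6 August 2003

Step 1 runs from 6 July 2003, when the application is submitted. The window is 14–31 days after 6 July 2003; it closes on 6 August 2003.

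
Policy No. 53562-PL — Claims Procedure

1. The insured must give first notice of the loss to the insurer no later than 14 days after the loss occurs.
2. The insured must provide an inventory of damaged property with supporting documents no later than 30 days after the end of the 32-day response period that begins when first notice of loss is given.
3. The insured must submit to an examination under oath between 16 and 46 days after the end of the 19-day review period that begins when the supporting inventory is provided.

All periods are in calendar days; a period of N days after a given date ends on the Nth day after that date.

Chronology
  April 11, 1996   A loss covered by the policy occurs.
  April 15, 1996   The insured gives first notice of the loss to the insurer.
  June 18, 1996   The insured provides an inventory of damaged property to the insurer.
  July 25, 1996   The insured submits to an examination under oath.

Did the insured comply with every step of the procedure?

No

Step 1 — counting 14 days from April 11, 1996 (when the loss occurs) gives a deadline of April 25, 1996; done April 15, 1996 — timely.
Step 2 — counting 30 days from May 17, 1996 (end of the 32-day response period, which began when first notice of loss is given on April 15, 1996) gives a deadline of June 16, 1996; done June 18, 1996 — 2 days late.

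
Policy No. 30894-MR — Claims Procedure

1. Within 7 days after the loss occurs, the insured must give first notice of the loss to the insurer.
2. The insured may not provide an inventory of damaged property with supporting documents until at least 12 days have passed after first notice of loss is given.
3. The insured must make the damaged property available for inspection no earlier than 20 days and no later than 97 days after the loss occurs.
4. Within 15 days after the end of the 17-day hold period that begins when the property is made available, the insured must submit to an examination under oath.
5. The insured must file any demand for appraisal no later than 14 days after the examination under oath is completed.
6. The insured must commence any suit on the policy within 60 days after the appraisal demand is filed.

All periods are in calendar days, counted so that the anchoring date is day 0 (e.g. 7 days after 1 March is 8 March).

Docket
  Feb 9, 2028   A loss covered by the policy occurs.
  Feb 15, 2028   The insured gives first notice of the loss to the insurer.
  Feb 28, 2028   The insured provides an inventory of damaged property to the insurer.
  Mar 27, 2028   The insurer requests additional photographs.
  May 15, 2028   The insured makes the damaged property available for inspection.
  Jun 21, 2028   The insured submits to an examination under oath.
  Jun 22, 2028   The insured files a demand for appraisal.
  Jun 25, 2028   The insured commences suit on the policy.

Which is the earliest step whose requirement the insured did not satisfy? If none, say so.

Step 4

(1) due by Feb 9, 2028 + 7 days = Feb 16, 2028; Feb 15, 2028 is within that limit.
(2) permitted from Feb 15, 2028 + 12 days = Feb 27, 2028 onward; done Feb 28, 2028 — permitted.
(3) the permitted window runs from Feb 9, 2028 + 20 = Feb 29, 2028 to Feb 9, 2028 + 97 = May 16, 2028; done May 15, 2028 — within the window.
(4) due by Jun 1, 2028 + 15 days = Jun 16, 2028; Jun 21, 2028 misses that deadline by 5 days.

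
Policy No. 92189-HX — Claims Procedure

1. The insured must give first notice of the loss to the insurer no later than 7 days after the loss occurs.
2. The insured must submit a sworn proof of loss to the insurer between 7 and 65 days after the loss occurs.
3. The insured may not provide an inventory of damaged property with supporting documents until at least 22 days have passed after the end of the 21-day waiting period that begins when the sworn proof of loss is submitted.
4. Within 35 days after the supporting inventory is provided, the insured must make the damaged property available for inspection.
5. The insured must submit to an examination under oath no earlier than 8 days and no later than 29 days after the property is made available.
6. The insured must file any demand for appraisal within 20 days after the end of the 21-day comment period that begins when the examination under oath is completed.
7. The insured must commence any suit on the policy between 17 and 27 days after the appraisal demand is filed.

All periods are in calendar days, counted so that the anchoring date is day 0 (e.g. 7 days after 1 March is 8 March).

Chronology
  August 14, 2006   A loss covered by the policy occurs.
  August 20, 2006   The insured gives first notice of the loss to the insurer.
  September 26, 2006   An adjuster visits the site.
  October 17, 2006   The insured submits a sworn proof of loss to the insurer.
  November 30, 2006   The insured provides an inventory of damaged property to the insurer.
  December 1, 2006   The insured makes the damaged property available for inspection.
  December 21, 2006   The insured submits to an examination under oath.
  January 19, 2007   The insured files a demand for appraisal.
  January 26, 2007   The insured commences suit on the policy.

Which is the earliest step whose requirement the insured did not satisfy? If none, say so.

Step 7

Step 1: 7 days after August 14, 2006 (when the loss occurs) is August 21, 2006; August 20, 2006 is within that limit.
Step 2: the window is 7–65 days after August 14, 2006 (when the loss occurs), so August 21, 2006 through October 18, 2006; done October 17, 2006, which is between those dates.
Step 3: the earliest permitted date is 22 days after November 7, 2006 (end of the 21-day waiting period, which began when the sworn proof of loss is submitted on October 17, 2006), i.e. November 29, 2006; November 30, 2006 is on or after that date.
Step 4: 35 days after November 30, 2006 (when the supporting inventory is provided) is January 4, 2007; December 1, 2006 is within that limit.
Step 5: the window is 8–29 days after December 1, 2006 (when the property is made available), so December 9, 2006 through December 30, 2006; done December 21, 2006, which is between those dates.
Step 6: 20 days after January 11, 2007 (end of the 21-day comment period, which began when the examination under oath is completed on December 21, 2006) is January 31, 2007; done January 19, 2007 — timely.
Step 7: the window is 17–27 days after January 19, 2007 (when the appraisal demand is filed), so February 5, 2007 through February 15, 2007; January 26, 2007 is 10 days too early.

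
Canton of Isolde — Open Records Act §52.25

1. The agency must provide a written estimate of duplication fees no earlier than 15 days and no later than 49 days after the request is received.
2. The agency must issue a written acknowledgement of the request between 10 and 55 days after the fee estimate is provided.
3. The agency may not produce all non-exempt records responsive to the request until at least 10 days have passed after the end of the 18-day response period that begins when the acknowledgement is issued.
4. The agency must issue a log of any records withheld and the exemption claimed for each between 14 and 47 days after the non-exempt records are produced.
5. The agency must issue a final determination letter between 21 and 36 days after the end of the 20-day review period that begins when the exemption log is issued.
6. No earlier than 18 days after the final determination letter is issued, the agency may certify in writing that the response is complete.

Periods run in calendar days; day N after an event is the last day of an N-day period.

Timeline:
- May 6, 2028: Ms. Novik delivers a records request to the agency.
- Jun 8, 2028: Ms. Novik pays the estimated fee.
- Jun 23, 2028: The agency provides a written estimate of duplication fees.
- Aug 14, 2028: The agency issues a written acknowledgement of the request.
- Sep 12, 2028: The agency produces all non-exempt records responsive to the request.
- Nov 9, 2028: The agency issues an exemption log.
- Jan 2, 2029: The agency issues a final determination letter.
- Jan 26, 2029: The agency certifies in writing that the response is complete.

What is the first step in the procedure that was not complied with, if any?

Step 4

Step 1 — 15 and 49 days from May 6, 2028 (when the request is received) are May 21, 2028 and Jun 24, 2028 respectively; done Jun 23, 2028 — within the window.
Step 2 — 10 and 55 days from Jun 23, 2028 (when the fee estimate is provided) are Jul 3, 2028 and Aug 17, 2028 respectively; Aug 14, 2028 falls inside that range.
Step 3 — must wait 10 days from Sep 1, 2028 (end of the 18-day response period, which began when the acknowledgement is issued on Aug 14, 2028), so not before Sep 11, 2028; Sep 12, 2028 is on or after that date.
Step 4 — 14 and 47 days from Sep 12, 2028 (when the non-exempt records are produced) are Sep 26, 2028 and Oct 29, 2028 respectively; done Nov 9, 2028 — 11 days after the window closed.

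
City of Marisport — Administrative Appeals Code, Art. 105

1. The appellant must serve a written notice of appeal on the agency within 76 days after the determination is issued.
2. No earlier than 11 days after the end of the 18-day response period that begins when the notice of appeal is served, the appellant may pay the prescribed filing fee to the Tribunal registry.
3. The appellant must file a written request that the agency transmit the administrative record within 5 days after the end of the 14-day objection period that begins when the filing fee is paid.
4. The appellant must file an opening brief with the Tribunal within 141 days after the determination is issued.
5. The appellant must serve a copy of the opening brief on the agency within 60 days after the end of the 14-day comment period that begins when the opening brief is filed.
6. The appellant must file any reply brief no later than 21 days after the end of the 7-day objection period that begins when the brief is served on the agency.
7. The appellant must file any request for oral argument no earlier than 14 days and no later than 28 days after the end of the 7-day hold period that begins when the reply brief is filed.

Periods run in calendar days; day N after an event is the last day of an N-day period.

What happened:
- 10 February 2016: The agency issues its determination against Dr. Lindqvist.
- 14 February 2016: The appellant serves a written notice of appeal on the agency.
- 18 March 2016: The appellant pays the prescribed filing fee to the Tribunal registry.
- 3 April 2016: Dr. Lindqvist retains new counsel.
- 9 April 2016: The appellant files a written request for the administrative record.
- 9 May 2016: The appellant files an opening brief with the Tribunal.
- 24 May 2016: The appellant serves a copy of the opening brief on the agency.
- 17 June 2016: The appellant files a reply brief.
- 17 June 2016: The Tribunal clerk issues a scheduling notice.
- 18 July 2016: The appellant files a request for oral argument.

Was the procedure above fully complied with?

(1) due by 10 February 2016 + 76 days = 26 April 2016; completed 14 February 2016, before the deadline.
(2) permitted from 3 March 2016 + 11 days = 14 March 2016 onward; done 18 March 2016 — permitted.
(3) due by 1 April 2016 + 5 days = 6 April 2016; not done until 9 April 2016, 3 days after the deadline.
The analysis stops there.

No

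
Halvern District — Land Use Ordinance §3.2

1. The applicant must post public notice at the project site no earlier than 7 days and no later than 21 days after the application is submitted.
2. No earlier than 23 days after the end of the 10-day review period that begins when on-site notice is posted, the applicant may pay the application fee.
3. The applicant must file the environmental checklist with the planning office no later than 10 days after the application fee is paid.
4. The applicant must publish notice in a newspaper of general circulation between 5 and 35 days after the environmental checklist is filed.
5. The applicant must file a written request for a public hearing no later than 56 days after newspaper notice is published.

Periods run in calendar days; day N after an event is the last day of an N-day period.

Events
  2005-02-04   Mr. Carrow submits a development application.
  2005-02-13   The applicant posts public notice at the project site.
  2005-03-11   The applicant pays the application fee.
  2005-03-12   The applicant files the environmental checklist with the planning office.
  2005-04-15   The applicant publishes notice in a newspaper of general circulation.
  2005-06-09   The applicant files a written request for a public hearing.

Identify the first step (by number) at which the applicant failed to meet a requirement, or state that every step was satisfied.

Step 2

(1) the permitted window runs from 2005-02-04 + 7 = 2005-02-11 to 2005-02-04 + 21 = 2005-02-25; done 2005-02-13, which is between those dates.
(2) permitted from 2005-02-23 + 23 days = 2005-03-18 onward; acted on 2005-03-11, 7 days prematurely.
Later steps need not be reached.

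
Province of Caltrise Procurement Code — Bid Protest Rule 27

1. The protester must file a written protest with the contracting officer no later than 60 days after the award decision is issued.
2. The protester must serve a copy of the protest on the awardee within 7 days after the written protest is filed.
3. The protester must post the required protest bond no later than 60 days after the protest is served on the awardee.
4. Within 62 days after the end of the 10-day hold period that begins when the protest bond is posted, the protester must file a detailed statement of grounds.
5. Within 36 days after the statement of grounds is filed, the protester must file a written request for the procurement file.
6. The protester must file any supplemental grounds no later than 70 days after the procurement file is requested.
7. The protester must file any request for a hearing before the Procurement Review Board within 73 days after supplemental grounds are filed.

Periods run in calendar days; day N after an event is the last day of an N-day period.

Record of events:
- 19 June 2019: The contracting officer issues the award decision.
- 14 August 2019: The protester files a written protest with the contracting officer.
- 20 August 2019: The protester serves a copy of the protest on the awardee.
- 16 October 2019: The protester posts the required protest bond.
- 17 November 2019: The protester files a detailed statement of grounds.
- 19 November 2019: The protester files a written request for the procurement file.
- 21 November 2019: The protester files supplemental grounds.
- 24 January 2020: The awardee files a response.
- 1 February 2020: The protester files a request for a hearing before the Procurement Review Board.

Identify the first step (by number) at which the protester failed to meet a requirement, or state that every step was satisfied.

Step 1 — counting 60 days from 19 June 2019 (when the award decision is issued) gives a deadline of 18 August 2019; 14 August 2019 is within that limit.
Step 2 — counting 7 days from 14 August 2019 (when the written protest is filed) gives a deadline of 21 August 2019; done 20 August 2019 — timely.
Step 3 — counting 60 days from 20 August 2019 (when the protest is served on the awardee) gives a deadline of 19 October 2019; 16 October 2019 is within that limit.
Step 4 — counting 62 days from 26 October 2019 (end of the 10-day hold period, which began when the protest bond is posted on 16 October 2019) gives a deadline of 27 December 2019; 17 November 2019 is within that limit.
Step 5 — counting 36 days from 17 November 2019 (when the statement of grounds is filed) gives a deadline of 23 December 2019; 19 November 2019 is within that limit.
Step 6 — counting 70 days from 19 November 2019 (when the procurement file is requested) gives a deadline of 28 January 2020; 21 November 2019 is within that limit.
Step 7 — counting 73 days from 21 November 2019 (when supplemental grounds are filed) gives a deadline of 2 February 2020; completed 1 February 2020, before the deadline.

None — every step was satisfied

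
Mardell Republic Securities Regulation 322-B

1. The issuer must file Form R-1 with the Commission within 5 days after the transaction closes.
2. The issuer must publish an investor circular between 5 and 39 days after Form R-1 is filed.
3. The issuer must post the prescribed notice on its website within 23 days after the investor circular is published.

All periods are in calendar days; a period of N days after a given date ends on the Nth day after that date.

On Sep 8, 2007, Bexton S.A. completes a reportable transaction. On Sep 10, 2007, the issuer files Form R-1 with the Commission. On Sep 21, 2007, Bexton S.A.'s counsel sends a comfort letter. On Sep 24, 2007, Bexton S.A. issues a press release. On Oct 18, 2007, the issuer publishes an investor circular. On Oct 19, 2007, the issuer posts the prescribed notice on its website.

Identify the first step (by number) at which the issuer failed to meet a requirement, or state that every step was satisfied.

Step 1: 5 days after Sep 8, 2007 (when the transaction closes) is Sep 13, 2007; completed Sep 10, 2007, before the deadline.
Step 2: the window is 5–39 days after Sep 10, 2007 (when Form R-1 is filed), so Sep 15, 2007 through Oct 19, 2007; done Oct 18, 2007, which is between those dates.
Step 3: 23 days after Oct 18, 2007 (when the investor circular is published) is Nov 10, 2007; Oct 19, 2007 is within that limit.

None — every step was satisfied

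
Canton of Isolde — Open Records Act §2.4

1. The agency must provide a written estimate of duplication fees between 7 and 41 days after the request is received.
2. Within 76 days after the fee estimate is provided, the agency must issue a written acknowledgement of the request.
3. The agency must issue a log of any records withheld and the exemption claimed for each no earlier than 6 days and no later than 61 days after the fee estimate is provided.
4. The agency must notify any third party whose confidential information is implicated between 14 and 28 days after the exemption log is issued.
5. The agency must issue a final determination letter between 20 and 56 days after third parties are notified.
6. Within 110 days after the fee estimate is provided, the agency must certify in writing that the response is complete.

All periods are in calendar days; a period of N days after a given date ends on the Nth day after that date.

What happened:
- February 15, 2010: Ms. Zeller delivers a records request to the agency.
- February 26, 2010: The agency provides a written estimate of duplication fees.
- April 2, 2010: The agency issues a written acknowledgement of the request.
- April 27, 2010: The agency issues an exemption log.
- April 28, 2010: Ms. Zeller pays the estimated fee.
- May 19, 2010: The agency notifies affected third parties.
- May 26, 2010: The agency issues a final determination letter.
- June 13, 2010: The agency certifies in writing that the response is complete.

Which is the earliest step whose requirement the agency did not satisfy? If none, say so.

Step 1 — 7 and 41 days from February 15, 2010 (when the request is received) are February 22, 2010 and March 28, 2010 respectively; done February 26, 2010 — within the window.
Step 2 — counting 76 days from February 26, 2010 (when the fee estimate is provided) gives a deadline of May 13, 2010; completed April 2, 2010, before the deadline.
Step 3 — 6 and 61 days from February 26, 2010 (when the fee estimate is provided) are March 4, 2010 and April 28, 2010 respectively; April 27, 2010 falls inside that range.
Step 4 — 14 and 28 days from April 27, 2010 (when the exemption log is issued) are May 11, 2010 and May 25, 2010 respectively; done May 19, 2010, which is between those dates.
Step 5 — 20 and 56 days from May 19, 2010 (when third parties are notified) are June 8, 2010 and July 14, 2010 respectively; May 26, 2010 is 13 days too early.
That is the first point of non-compliance.

Step 5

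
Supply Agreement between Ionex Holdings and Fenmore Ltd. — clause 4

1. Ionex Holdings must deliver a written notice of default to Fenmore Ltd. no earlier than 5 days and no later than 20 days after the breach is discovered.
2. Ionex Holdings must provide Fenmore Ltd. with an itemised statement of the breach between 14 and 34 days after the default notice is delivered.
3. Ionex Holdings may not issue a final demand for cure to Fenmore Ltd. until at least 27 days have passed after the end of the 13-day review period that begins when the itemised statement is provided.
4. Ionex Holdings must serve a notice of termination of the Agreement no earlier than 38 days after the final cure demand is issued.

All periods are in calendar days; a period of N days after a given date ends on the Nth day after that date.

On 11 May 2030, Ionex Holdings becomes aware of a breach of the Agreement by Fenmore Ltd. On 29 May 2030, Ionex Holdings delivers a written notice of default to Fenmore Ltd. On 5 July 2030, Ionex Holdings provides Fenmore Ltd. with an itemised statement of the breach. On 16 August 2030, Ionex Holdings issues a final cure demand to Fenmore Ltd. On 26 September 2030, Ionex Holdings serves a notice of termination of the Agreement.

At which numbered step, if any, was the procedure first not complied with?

Step 2

(1) the permitted window runs from 11 May 2030 + 5 = 16 May 2030 to 11 May 2030 + 20 = 31 May 2030; done 29 May 2030 — within the window.
(2) the permitted window runs from 29 May 2030 + 14 = 12 June 2030 to 29 May 2030 + 34 = 2 July 2030; 5 July 2030 is 3 days past the end of the window.
The procedure was therefore not followed at step 2.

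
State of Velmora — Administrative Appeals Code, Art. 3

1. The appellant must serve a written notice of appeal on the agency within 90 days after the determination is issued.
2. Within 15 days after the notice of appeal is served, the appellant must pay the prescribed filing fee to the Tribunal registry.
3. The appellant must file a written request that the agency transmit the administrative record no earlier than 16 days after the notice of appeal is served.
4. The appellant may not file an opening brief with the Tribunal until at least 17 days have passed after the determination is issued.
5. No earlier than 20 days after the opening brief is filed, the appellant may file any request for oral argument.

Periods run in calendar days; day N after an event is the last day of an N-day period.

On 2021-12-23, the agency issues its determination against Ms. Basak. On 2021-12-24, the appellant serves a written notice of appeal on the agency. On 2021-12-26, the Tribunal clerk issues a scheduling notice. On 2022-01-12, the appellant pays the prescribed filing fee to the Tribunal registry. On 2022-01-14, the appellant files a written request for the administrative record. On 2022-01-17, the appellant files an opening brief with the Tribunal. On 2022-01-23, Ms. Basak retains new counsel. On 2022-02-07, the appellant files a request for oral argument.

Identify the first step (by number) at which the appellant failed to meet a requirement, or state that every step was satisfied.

Step 1 — counting 90 days from 2021-12-23 (when the determination is issued) gives a deadline of 2022-03-23; done 2021-12-24 — timely.
Step 2 — counting 15 days from 2021-12-24 (when the notice of appeal is served) gives a deadline of 2022-01-08; 2022-01-12 misses that deadline by 4 days.
That is the first point of non-compliance.

Step 2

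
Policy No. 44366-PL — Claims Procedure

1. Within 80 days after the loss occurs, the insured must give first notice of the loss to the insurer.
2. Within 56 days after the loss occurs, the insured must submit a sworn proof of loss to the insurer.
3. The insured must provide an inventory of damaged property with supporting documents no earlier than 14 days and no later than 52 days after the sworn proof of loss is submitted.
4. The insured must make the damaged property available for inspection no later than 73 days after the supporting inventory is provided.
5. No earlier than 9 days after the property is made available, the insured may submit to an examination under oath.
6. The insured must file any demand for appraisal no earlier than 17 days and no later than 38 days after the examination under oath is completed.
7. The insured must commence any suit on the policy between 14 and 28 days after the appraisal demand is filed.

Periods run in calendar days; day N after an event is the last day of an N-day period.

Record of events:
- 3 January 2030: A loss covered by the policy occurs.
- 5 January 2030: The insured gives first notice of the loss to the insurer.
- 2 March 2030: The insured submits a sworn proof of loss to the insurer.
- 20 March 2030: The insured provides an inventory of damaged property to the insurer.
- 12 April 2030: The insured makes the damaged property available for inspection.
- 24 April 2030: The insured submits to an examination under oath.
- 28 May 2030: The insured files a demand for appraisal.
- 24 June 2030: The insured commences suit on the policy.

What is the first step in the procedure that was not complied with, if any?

Step 2

Step 1: 80 days after 3 January 2030 (when the loss occurs) is 24 March 2030; 5 January 2030 is within that limit.
Step 2: 56 days after 3 January 2030 (when the loss occurs) is 28 February 2030; 2 March 2030 misses that deadline by 2 days.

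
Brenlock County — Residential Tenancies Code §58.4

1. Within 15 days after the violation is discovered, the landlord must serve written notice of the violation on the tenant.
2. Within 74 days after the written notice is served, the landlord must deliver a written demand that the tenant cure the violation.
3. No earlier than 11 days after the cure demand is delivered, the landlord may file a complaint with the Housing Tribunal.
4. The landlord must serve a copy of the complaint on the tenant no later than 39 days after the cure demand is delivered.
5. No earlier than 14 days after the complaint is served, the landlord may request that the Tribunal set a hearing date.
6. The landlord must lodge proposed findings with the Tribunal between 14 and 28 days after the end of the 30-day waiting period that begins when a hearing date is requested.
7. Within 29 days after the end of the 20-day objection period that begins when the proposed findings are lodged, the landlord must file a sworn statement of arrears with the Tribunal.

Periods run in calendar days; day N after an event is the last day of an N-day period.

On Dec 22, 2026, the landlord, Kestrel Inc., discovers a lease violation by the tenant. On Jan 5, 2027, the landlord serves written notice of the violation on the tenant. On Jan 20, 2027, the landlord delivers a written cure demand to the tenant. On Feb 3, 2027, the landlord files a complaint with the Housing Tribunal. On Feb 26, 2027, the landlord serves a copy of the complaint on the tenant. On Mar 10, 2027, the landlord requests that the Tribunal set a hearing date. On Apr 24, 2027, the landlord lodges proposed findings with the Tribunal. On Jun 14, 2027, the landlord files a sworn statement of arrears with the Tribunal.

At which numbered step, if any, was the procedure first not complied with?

Step 1: 15 days after Dec 22, 2026 (when the violation is discovered) is Jan 6, 2027; done Jan 5, 2027 — timely.
Step 2: 74 days after Jan 5, 2027 (when the written notice is served) is Mar 20, 2027; Jan 20, 2027 is within that limit.
Step 3: the earliest permitted date is 11 days after Jan 20, 2027 (when the cure demand is delivered), i.e. Jan 31, 2027; done Feb 3, 2027 — permitted.
Step 4: 39 days after Jan 20, 2027 (when the cure demand is delivered) is Feb 28, 2027; done Feb 26, 2027 — timely.
Step 5: the earliest permitted date is 14 days after Feb 26, 2027 (when the complaint is served), i.e. Mar 12, 2027; acted on Mar 10, 2027, 2 days prematurely.

Step 5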